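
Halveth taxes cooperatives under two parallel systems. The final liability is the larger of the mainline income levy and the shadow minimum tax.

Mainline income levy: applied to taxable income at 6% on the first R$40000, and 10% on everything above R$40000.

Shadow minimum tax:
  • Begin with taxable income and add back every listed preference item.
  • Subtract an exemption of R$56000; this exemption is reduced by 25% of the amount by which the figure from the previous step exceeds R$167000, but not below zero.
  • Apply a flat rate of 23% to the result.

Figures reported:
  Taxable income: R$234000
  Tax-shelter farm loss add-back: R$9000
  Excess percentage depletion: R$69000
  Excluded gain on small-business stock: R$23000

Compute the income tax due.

R$73830

Mainline income levy:
  R$40000 × 6% = R$2400
  R$194000 × 10% = R$19400
  → R$21800

Shadow minimum tax:
  Adjusted income: R$234000 + R$9000 + R$69000 + R$23000 = R$335000
  Exemption: R$56000 − 25% × (R$335000 − R$167000) = R$56000 − R$42000 = R$14000
  Base: R$335000 − R$14000 = R$321000
  R$321000 × 23% = R$73830

R$73830 > R$21800, so the shadow minimum tax is the binding amount.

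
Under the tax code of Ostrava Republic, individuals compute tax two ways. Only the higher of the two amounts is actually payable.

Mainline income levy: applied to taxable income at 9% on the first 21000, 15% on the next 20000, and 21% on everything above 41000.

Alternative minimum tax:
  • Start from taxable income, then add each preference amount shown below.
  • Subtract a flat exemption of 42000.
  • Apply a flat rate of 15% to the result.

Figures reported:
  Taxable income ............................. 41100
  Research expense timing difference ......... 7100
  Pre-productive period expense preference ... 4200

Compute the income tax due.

4911

Mainline income levy:
  21000 × 9% = 1890
  20000 × 15% = 3000
  100 × 21% = 21
  → 4911

Alternative minimum tax:
  Adjusted income: 41100 + 7100 + 4200 = 52400
  Less exemption 42000 → base 10400
  10400 × 15% = 1560

4911 > 1560, so the mainline income levy governs.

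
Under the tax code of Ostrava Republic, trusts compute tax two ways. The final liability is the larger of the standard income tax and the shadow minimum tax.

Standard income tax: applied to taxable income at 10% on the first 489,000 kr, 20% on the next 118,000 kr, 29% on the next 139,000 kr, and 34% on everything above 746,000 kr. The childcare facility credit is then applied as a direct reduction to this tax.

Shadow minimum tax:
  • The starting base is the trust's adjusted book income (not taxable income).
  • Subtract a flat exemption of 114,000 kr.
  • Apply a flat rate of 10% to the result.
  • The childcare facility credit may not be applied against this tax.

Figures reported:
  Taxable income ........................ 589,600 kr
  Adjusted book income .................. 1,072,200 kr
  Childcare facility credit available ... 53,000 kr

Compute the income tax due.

Shadow minimum tax:
  Base (adjusted book income): 1,072,200 kr
  Less exemption 114,000 kr → base 958,200 kr
  958,200 kr × 10% = 95,820 kr

Standard income tax:
  489,000 kr × 10% = 48,900 kr
  100,600 kr × 20% = 20,120 kr
  → 69,020 kr
  Less childcare facility credit 53,000 kr → 16,020 kr

95,820 kr > 16,020 kr, so the shadow minimum tax is the binding amount.

95,820 kr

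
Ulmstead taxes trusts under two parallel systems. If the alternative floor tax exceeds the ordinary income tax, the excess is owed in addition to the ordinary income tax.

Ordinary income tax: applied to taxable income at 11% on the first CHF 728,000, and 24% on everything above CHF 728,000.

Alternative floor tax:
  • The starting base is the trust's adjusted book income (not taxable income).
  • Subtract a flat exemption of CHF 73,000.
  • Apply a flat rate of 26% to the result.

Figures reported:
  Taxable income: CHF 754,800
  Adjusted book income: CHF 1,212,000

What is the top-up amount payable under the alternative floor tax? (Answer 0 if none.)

CHF 209,628

Ordinary income tax:
  CHF 728,000 × 11% = CHF 80,080
  CHF 26,800 × 24% = CHF 6,432
  → CHF 86,512

Alternative floor tax:
  Base (adjusted book income): CHF 1,212,000
  Less exemption CHF 73,000 → base CHF 1,139,000
  CHF 1,139,000 × 26% = CHF 296,140

Excess of alternative floor tax over ordinary income tax: CHF 296,140 − CHF 86,512 = CHF 209,628.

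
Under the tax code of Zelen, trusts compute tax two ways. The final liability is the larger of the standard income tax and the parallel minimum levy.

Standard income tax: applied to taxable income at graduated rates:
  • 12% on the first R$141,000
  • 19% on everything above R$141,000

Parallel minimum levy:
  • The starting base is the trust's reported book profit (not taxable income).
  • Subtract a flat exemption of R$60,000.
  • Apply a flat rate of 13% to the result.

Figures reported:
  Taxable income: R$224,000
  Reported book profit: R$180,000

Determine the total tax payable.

Parallel minimum levy:
  Base (reported book profit): R$180,000
  Less exemption R$60,000 → base R$120,000
  R$120,000 × 13% = R$15,600

Standard income tax:
  R$141,000 × 12% = R$16,920
  R$83,000 × 19% = R$15,770
  → R$32,690

R$32,690 > R$15,600, so the standard income tax governs.

R$32,690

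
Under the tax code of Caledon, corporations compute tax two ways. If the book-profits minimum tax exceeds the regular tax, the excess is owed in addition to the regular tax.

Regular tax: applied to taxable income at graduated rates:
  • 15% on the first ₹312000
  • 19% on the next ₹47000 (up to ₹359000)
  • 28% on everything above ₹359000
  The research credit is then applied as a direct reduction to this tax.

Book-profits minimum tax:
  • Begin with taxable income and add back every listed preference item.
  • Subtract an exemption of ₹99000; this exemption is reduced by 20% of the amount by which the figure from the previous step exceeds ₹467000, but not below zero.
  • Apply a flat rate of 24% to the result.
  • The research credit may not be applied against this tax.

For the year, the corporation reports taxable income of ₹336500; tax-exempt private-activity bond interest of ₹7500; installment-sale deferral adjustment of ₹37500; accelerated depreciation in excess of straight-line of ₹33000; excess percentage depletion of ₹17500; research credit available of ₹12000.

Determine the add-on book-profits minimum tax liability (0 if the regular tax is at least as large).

₹40465

Regular tax:
  ₹312000 × 15% = ₹46800
  ₹24500 × 19% = ₹4655
  → ₹51455
  Less research credit ₹12000 → ₹39455

Book-profits minimum tax:
  Adjusted income: ₹336500 + ₹7500 + ₹37500 + ₹33000 + ₹17500 = ₹432000
  Exemption: ₹432000 ≤ ₹467000, so full ₹99000 applies
  Base: ₹432000 − ₹99000 = ₹333000
  ₹333000 × 24% = ₹79920

Excess of book-profits minimum tax over regular tax: ₹79920 − ₹39455 = ₹40465.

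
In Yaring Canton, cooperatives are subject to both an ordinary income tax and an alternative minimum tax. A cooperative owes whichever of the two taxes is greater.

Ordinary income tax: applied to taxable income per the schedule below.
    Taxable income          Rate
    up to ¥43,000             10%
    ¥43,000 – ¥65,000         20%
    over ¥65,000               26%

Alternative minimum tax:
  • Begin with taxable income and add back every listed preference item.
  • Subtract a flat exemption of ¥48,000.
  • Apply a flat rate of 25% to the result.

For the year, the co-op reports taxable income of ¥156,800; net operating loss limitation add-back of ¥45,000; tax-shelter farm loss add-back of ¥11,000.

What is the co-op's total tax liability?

¥41,200

Ordinary income tax:
  ¥43,000 × 10% = ¥4,300
  ¥22,000 × 20% = ¥4,400
  ¥91,800 × 26% = ¥23,868
  → ¥32,568

Alternative minimum tax:
  Adjusted income: ¥156,800 + ¥45,000 + ¥11,000 = ¥212,800
  Less exemption ¥48,000 → base ¥164,800
  ¥164,800 × 25% = ¥41,200

¥41,200 > ¥32,568, so the alternative minimum tax is the binding amount.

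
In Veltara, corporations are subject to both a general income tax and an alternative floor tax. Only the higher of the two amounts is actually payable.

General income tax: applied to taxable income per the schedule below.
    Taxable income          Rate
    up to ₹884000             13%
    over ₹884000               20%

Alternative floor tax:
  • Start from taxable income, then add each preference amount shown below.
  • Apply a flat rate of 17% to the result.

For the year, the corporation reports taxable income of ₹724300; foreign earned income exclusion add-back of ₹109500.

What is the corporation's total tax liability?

Alternative floor tax:
  Adjusted income: ₹724300 + ₹109500 = ₹833800
  ₹833800 × 17% = ₹141746

General income tax:
  ₹724300 × 13% = ₹94159

₹141746 > ₹94159, so the alternative floor tax is the binding amount.

₹141746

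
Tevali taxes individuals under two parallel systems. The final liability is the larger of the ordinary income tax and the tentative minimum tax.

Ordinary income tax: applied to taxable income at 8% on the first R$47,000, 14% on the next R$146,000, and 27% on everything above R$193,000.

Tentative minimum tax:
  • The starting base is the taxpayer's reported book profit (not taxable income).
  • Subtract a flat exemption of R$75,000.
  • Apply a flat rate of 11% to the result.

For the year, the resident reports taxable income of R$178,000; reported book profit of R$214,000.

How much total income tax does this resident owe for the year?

Tentative minimum tax:
  Base (reported book profit): R$214,000
  Less exemption R$75,000 → base R$139,000
  R$139,000 × 11% = R$15,290

Ordinary income tax:
  R$47,000 × 8% = R$3,760
  R$131,000 × 14% = R$18,340
  → R$22,100

R$22,100 > R$15,290, so the ordinary income tax governs.

R$22,100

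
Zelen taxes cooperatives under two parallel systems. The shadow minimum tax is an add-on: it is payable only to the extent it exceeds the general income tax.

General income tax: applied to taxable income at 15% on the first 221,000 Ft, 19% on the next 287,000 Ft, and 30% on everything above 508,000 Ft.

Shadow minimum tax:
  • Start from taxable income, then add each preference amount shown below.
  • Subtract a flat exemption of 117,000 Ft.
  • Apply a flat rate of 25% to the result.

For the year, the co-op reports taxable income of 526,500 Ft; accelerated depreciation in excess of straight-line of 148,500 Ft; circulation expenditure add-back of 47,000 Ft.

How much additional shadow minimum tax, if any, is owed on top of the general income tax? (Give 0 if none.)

58,020 Ft

Shadow minimum tax:
  Adjusted income: 526,500 Ft + 148,500 Ft + 47,000 Ft = 722,000 Ft
  Less exemption 117,000 Ft → base 605,000 Ft
  605,000 Ft × 25% = 151,250 Ft

General income tax:
  221,000 Ft × 15% = 33,150 Ft
  287,000 Ft × 19% = 54,530 Ft
  18,500 Ft × 30% = 5,550 Ft
  → 93,230 Ft

Excess of shadow minimum tax over general income tax: 151,250 Ft − 93,230 Ft = 58,020 Ft.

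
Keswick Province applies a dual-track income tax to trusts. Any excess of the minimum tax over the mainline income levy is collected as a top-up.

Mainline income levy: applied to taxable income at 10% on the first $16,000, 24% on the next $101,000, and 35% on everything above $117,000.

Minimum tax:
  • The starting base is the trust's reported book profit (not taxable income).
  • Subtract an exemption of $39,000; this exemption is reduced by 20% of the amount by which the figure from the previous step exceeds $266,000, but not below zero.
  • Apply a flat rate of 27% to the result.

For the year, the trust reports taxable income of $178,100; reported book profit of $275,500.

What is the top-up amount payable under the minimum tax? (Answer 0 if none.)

$17,143

Mainline income levy:
  $16,000 × 10% = $1,600
  $101,000 × 24% = $24,240
  $61,100 × 35% = $21,385
  → $47,225

Minimum tax:
  Base (reported book profit): $275,500
  Exemption: $39,000 − 20% × ($275,500 − $266,000) = $39,000 − $1,900 = $37,100
  Base: $275,500 − $37,100 = $238,400
  $238,400 × 27% = $64,368

Excess of minimum tax over mainline income levy: $64,368 − $47,225 = $17,143.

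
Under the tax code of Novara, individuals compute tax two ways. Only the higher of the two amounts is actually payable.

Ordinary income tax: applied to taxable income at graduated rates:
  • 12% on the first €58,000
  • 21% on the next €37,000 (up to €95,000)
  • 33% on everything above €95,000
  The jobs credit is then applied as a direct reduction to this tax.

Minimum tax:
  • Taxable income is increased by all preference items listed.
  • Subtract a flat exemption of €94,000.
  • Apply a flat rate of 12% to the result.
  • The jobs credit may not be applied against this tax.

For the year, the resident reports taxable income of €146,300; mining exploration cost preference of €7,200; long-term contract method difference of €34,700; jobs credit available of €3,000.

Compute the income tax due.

€28,659

Minimum tax:
  Adjusted income: €146,300 + €7,200 + €34,700 = €188,200
  Less exemption €94,000 → base €94,200
  €94,200 × 12% = €11,304

Ordinary income tax:
  €58,000 × 12% = €6,960
  €37,000 × 21% = €7,770
  €51,300 × 33% = €16,929
  → €31,659
  Less jobs credit €3,000 → €28,659

€28,659 > €11,304, so the ordinary income tax governs.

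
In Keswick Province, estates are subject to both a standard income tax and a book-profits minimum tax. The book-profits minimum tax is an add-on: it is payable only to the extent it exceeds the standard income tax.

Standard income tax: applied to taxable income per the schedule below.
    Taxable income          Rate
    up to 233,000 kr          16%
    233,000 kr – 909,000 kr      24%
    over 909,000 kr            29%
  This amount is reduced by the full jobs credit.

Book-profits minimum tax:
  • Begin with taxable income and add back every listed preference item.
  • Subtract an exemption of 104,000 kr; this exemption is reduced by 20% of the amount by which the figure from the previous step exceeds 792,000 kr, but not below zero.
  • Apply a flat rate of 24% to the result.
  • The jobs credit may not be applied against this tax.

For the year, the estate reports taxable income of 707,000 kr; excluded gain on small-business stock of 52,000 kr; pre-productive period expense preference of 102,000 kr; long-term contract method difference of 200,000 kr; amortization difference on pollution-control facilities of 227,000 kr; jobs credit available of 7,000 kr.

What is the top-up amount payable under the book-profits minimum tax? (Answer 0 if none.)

163,928 kr

Book-profits minimum tax:
  Adjusted income: 707,000 kr + 52,000 kr + 102,000 kr + 200,000 kr + 227,000 kr = 1,288,000 kr
  Exemption: 104,000 kr − 20% × (1,288,000 kr − 792,000 kr) = 104,000 kr − 99,200 kr = 4,800 kr
  Base: 1,288,000 kr − 4,800 kr = 1,283,200 kr
  1,283,200 kr × 24% = 307,968 kr

Standard income tax:
  233,000 kr × 16% = 37,280 kr
  474,000 kr × 24% = 113,760 kr
  → 151,040 kr
  Less jobs credit 7,000 kr → 144,040 kr

Excess of book-profits minimum tax over standard income tax: 307,968 kr − 144,040 kr = 163,928 kr.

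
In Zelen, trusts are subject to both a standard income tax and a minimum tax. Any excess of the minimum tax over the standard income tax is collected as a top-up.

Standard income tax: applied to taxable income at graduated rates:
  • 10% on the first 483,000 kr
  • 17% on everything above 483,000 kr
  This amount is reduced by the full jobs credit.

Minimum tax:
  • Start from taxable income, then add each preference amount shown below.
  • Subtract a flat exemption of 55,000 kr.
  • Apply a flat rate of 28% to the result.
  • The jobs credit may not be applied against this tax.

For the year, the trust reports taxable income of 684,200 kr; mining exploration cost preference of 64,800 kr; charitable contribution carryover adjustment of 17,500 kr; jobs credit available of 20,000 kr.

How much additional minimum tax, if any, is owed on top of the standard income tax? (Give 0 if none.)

136,716 kr

Standard income tax:
  483,000 kr × 10% = 48,300 kr
  201,200 kr × 17% = 34,204 kr
  → 82,504 kr
  Less jobs credit 20,000 kr → 62,504 kr

Minimum tax:
  Adjusted income: 684,200 kr + 64,800 kr + 17,500 kr = 766,500 kr
  Less exemption 55,000 kr → base 711,500 kr
  711,500 kr × 28% = 199,220 kr

Excess of minimum tax over standard income tax: 199,220 kr − 62,504 kr = 136,716 kr.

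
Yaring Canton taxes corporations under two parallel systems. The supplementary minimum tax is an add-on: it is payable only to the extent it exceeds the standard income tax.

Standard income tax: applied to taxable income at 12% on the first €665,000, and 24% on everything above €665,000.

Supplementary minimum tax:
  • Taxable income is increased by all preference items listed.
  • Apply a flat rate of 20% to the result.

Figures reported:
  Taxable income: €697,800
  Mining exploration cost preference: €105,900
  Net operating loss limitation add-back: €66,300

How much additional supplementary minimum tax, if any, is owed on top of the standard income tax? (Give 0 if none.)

Supplementary minimum tax:
  Adjusted income: €697,800 + €105,900 + €66,300 = €870,000
  €870,000 × 20% = €174,000

Standard income tax:
  €665,000 × 12% = €79,800
  €32,800 × 24% = €7,872
  → €87,672

Excess of supplementary minimum tax over standard income tax: €174,000 − €87,672 = €86,328.

€86,328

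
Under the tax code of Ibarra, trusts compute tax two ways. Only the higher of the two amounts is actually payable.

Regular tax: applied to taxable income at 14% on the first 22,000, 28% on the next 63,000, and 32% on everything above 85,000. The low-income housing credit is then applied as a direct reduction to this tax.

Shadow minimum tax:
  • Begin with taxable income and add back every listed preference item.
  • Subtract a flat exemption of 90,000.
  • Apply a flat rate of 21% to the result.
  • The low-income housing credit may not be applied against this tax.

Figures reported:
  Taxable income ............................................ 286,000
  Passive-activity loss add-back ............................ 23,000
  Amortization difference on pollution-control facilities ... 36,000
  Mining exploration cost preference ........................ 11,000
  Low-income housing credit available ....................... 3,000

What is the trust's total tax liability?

82,040

Shadow minimum tax:
  Adjusted income: 286,000 + 23,000 + 36,000 + 11,000 = 356,000
  Less exemption 90,000 → base 266,000
  266,000 × 21% = 55,860

Regular tax:
  22,000 × 14% = 3,080
  63,000 × 28% = 17,640
  201,000 × 32% = 64,320
  → 85,040
  Less low-income housing credit 3,000 → 82,040

82,040 > 55,860, so the regular tax governs.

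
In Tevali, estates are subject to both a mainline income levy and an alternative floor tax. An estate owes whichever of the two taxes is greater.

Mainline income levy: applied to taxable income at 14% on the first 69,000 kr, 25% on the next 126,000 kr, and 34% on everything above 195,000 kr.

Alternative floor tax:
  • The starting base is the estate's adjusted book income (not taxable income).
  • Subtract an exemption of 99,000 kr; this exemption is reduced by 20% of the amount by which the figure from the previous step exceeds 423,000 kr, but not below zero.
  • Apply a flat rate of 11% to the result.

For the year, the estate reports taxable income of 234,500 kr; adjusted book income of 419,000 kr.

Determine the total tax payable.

54,590 kr

Mainline income levy:
  69,000 kr × 14% = 9,660 kr
  126,000 kr × 25% = 31,500 kr
  39,500 kr × 34% = 13,430 kr
  → 54,590 kr

Alternative floor tax:
  Base (adjusted book income): 419,000 kr
  Exemption: 419,000 kr ≤ 423,000 kr, so full 99,000 kr applies
  Base: 419,000 kr − 99,000 kr = 320,000 kr
  320,000 kr × 11% = 35,200 kr

54,590 kr > 35,200 kr, so the mainline income levy governs.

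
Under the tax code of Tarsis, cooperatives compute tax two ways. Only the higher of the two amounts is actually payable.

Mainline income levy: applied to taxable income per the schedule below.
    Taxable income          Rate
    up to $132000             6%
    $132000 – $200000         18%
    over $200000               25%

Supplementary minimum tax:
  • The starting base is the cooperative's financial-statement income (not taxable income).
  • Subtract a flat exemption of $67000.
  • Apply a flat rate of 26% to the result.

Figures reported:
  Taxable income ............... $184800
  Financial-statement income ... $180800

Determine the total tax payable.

$29588

Supplementary minimum tax:
  Base (financial-statement income): $180800
  Less exemption $67000 → base $113800
  $113800 × 26% = $29588

Mainline income levy:
  $132000 × 6% = $7920
  $52800 × 18% = $9504
  → $17424

$29588 > $17424, so the supplementary minimum tax is the binding amount.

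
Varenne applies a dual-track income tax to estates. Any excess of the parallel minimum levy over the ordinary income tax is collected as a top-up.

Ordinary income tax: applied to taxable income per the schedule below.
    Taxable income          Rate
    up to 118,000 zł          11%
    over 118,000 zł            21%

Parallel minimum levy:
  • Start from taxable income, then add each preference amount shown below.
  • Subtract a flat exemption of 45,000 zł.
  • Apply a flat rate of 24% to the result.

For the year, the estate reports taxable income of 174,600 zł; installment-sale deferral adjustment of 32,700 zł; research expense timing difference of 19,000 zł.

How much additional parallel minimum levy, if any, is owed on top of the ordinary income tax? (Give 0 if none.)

Ordinary income tax:
  118,000 zł × 11% = 12,980 zł
  56,600 zł × 21% = 11,886 zł
  → 24,866 zł

Parallel minimum levy:
  Adjusted income: 174,600 zł + 32,700 zł + 19,000 zł = 226,300 zł
  Less exemption 45,000 zł → base 181,300 zł
  181,300 zł × 24% = 43,512 zł

Excess of parallel minimum levy over ordinary income tax: 43,512 zł − 24,866 zł = 18,646 zł.

18,646 zł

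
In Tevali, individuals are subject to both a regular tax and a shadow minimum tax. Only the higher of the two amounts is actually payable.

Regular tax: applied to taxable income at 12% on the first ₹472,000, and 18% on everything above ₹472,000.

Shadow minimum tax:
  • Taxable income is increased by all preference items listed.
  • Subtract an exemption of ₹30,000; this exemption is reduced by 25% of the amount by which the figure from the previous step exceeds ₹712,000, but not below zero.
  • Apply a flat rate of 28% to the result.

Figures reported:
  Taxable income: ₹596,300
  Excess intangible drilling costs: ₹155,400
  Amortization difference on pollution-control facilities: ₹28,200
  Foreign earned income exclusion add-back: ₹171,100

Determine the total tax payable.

Shadow minimum tax:
  Adjusted income: ₹596,300 + ₹155,400 + ₹28,200 + ₹171,100 = ₹951,000
  Exemption: 25% × (₹951,000 − ₹712,000) = ₹59,750 ≥ ₹30,000, so the exemption is fully phased out
  Base: ₹951,000 − ₹0 = ₹951,000
  ₹951,000 × 28% = ₹266,280

Regular tax:
  ₹472,000 × 12% = ₹56,640
  ₹124,300 × 18% = ₹22,374
  → ₹79,014

₹266,280 > ₹79,014, so the shadow minimum tax is the binding amount.

₹266,280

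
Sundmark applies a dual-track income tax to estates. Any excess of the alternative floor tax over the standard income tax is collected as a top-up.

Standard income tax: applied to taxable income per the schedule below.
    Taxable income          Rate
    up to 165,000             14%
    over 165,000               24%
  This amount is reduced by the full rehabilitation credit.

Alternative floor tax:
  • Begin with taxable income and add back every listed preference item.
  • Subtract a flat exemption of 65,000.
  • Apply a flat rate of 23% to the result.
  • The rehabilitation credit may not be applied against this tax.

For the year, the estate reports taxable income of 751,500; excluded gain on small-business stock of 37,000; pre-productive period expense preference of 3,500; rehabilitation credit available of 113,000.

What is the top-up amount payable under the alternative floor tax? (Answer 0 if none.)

Standard income tax:
  165,000 × 14% = 23,100
  586,500 × 24% = 140,760
  → 163,860
  Less rehabilitation credit 113,000 → 50,860

Alternative floor tax:
  Adjusted income: 751,500 + 37,000 + 3,500 = 792,000
  Less exemption 65,000 → base 727,000
  727,000 × 23% = 167,210

Excess of alternative floor tax over standard income tax: 167,210 − 50,860 = 116,350.

116,350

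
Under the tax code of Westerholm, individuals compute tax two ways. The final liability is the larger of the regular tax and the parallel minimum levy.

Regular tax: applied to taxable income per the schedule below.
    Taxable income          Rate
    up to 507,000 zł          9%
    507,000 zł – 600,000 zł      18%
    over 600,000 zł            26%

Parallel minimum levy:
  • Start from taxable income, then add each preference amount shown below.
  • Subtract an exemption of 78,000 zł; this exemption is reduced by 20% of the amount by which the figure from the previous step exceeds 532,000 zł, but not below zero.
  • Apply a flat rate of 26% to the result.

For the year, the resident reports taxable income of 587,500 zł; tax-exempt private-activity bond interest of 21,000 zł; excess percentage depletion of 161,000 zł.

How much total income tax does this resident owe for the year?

Parallel minimum levy:
  Adjusted income: 587,500 zł + 21,000 zł + 161,000 zł = 769,500 zł
  Exemption: 78,000 zł − 20% × (769,500 zł − 532,000 zł) = 78,000 zł − 47,500 zł = 30,500 zł
  Base: 769,500 zł − 30,500 zł = 739,000 zł
  739,000 zł × 26% = 192,140 zł

Regular tax:
  507,000 zł × 9% = 45,630 zł
  80,500 zł × 18% = 14,490 zł
  → 60,120 zł

192,140 zł > 60,120 zł, so the parallel minimum levy is the binding amount.

192,140 zł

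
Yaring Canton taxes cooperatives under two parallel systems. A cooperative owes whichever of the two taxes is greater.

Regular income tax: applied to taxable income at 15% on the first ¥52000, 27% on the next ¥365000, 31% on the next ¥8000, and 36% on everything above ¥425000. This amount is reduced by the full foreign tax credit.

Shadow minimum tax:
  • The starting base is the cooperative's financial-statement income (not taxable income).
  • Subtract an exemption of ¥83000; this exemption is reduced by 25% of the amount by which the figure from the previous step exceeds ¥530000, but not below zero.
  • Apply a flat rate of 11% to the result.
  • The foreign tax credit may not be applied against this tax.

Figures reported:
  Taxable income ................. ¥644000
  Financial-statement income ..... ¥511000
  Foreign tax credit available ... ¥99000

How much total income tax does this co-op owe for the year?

¥88670

Regular income tax:
  ¥52000 × 15% = ¥7800
  ¥365000 × 27% = ¥98550
  ¥8000 × 31% = ¥2480
  ¥219000 × 36% = ¥78840
  → ¥187670
  Less foreign tax credit ¥99000 → ¥88670

Shadow minimum tax:
  Base (financial-statement income): ¥511000
  Exemption: ¥511000 ≤ ¥530000, so full ¥83000 applies
  Base: ¥511000 − ¥83000 = ¥428000
  ¥428000 × 11% = ¥47080

¥88670 > ¥47080, so the regular income tax governs.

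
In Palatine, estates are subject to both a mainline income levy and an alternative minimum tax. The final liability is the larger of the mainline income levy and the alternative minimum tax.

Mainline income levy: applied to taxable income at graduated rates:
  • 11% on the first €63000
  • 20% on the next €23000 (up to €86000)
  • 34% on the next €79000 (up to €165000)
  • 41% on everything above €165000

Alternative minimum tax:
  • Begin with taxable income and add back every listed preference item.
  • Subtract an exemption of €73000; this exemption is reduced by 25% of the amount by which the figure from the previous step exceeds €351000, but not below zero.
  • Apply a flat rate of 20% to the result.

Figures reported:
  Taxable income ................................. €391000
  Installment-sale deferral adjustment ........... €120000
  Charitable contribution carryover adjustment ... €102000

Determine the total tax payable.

Alternative minimum tax:
  Adjusted income: €391000 + €120000 + €102000 = €613000
  Exemption: €73000 − 25% × (€613000 − €351000) = €73000 − €65500 = €7500
  Base: €613000 − €7500 = €605500
  €605500 × 20% = €121100

Mainline income levy:
  €63000 × 11% = €6930
  €23000 × 20% = €4600
  €79000 × 34% = €26860
  €226000 × 41% = €92660
  → €131050

€131050 > €121100, so the mainline income levy governs.

€131050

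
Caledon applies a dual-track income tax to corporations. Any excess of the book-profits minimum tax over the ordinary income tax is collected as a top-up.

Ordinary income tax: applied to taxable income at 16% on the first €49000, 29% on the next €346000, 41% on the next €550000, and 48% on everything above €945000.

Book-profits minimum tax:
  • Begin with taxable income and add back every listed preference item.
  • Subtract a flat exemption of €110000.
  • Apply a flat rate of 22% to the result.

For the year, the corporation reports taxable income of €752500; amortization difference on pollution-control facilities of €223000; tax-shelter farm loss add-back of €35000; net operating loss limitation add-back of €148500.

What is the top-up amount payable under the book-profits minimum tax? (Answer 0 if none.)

Book-profits minimum tax:
  Adjusted income: €752500 + €223000 + €35000 + €148500 = €1159000
  Less exemption €110000 → base €1049000
  €1049000 × 22% = €230780

Ordinary income tax:
  €49000 × 16% = €7840
  €346000 × 29% = €100340
  €357500 × 41% = €146575
  → €254755

€230780 ≤ €254755, so no add-on is due.

€0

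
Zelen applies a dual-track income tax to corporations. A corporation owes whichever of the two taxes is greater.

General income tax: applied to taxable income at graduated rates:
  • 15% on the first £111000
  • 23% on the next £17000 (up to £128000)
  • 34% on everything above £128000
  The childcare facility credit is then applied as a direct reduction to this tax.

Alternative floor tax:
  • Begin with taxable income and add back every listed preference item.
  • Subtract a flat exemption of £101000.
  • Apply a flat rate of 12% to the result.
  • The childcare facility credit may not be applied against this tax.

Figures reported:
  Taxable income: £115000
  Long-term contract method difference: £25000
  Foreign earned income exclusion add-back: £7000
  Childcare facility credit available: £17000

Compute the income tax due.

£5520

General income tax:
  £111000 × 15% = £16650
  £4000 × 23% = £920
  → £17570
  Less childcare facility credit £17000 → £570

Alternative floor tax:
  Adjusted income: £115000 + £25000 + £7000 = £147000
  Less exemption £101000 → base £46000
  £46000 × 12% = £5520

£5520 > £570, so the alternative floor tax is the binding amount.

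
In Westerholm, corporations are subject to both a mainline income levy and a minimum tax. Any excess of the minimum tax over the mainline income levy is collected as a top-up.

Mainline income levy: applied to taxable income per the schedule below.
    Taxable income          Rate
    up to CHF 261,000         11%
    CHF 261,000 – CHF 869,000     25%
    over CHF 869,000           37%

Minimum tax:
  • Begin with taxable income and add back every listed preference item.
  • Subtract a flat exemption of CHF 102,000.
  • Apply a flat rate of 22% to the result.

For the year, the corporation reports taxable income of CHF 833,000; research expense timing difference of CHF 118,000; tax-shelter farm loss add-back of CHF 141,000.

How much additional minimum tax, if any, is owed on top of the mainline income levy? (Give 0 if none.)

CHF 46,090

Minimum tax:
  Adjusted income: CHF 833,000 + CHF 118,000 + CHF 141,000 = CHF 1,092,000
  Less exemption CHF 102,000 → base CHF 990,000
  CHF 990,000 × 22% = CHF 217,800

Mainline income levy:
  CHF 261,000 × 11% = CHF 28,710
  CHF 572,000 × 25% = CHF 143,000
  → CHF 171,710

Excess of minimum tax over mainline income levy: CHF 217,800 − CHF 171,710 = CHF 46,090.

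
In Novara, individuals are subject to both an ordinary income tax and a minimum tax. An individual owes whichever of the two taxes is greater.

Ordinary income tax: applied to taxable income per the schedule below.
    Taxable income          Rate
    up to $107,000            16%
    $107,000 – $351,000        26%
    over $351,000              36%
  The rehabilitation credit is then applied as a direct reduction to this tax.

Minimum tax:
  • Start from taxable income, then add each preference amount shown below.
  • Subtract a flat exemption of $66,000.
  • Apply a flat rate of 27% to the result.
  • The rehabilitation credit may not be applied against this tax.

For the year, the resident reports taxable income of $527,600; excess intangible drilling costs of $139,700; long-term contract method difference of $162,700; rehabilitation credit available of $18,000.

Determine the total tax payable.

Minimum tax:
  Adjusted income: $527,600 + $139,700 + $162,700 = $830,000
  Less exemption $66,000 → base $764,000
  $764,000 × 27% = $206,280

Ordinary income tax:
  $107,000 × 16% = $17,120
  $244,000 × 26% = $63,440
  $176,600 × 36% = $63,576
  → $144,136
  Less rehabilitation credit $18,000 → $126,136

$206,280 > $126,136, so the minimum tax is the binding amount.

$206,280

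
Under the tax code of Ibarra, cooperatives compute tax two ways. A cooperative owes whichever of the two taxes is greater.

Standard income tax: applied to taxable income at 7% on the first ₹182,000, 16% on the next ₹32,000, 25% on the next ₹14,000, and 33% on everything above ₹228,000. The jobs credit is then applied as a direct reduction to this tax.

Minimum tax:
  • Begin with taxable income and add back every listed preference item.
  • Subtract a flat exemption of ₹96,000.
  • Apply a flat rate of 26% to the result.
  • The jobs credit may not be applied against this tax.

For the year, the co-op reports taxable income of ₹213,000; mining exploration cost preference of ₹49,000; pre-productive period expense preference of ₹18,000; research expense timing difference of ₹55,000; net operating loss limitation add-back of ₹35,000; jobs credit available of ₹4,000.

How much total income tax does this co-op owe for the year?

Minimum tax:
  Adjusted income: ₹213,000 + ₹49,000 + ₹18,000 + ₹55,000 + ₹35,000 = ₹370,000
  Less exemption ₹96,000 → base ₹274,000
  ₹274,000 × 26% = ₹71,240

Standard income tax:
  ₹182,000 × 7% = ₹12,740
  ₹31,000 × 16% = ₹4,960
  → ₹17,700
  Less jobs credit ₹4,000 → ₹13,700

₹71,240 > ₹13,700, so the minimum tax is the binding amount.

₹71,240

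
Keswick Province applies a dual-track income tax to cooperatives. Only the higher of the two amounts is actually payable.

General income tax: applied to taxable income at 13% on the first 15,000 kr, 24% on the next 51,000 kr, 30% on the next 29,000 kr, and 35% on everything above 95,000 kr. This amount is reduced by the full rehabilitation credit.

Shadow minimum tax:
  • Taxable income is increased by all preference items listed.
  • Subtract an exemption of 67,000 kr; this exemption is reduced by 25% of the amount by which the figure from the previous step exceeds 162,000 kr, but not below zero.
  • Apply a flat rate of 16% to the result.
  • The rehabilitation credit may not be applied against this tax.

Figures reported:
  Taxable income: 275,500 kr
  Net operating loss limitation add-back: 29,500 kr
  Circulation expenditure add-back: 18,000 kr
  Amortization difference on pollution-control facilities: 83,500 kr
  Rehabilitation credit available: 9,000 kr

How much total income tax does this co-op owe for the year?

77,065 kr

General income tax:
  15,000 kr × 13% = 1,950 kr
  51,000 kr × 24% = 12,240 kr
  29,000 kr × 30% = 8,700 kr
  180,500 kr × 35% = 63,175 kr
  → 86,065 kr
  Less rehabilitation credit 9,000 kr → 77,065 kr

Shadow minimum tax:
  Adjusted income: 275,500 kr + 29,500 kr + 18,000 kr + 83,500 kr = 406,500 kr
  Exemption: 67,000 kr − 25% × (406,500 kr − 162,000 kr) = 67,000 kr − 61,125 kr = 5,875 kr
  Base: 406,500 kr − 5,875 kr = 400,625 kr
  400,625 kr × 16% = 64,100 kr

77,065 kr > 64,100 kr, so the general income tax governs.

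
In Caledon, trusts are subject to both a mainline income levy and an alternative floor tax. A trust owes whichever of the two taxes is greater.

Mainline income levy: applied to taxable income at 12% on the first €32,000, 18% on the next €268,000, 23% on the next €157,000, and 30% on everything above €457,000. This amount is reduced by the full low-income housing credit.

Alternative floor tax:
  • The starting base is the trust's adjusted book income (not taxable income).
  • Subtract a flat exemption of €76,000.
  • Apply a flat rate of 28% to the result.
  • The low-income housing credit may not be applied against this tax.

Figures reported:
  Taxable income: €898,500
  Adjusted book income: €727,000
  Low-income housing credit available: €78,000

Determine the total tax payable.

Alternative floor tax:
  Base (adjusted book income): €727,000
  Less exemption €76,000 → base €651,000
  €651,000 × 28% = €182,280

Mainline income levy:
  €32,000 × 12% = €3,840
  €268,000 × 18% = €48,240
  €157,000 × 23% = €36,110
  €441,500 × 30% = €132,450
  → €220,640
  Less low-income housing credit €78,000 → €142,640

€182,280 > €142,640, so the alternative floor tax is the binding amount.

€182,280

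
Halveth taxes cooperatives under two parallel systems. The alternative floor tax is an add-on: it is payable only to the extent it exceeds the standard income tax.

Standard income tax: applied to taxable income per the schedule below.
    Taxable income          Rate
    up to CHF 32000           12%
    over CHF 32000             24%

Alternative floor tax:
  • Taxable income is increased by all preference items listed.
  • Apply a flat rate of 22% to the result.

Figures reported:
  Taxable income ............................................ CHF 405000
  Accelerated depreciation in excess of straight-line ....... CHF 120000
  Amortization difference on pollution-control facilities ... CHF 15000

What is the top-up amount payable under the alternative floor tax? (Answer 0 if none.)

CHF 25440

Standard income tax:
  CHF 32000 × 12% = CHF 3840
  CHF 373000 × 24% = CHF 89520
  → CHF 93360

Alternative floor tax:
  Adjusted income: CHF 405000 + CHF 120000 + CHF 15000 = CHF 540000
  CHF 540000 × 22% = CHF 118800

Excess of alternative floor tax over standard income tax: CHF 118800 − CHF 93360 = CHF 25440.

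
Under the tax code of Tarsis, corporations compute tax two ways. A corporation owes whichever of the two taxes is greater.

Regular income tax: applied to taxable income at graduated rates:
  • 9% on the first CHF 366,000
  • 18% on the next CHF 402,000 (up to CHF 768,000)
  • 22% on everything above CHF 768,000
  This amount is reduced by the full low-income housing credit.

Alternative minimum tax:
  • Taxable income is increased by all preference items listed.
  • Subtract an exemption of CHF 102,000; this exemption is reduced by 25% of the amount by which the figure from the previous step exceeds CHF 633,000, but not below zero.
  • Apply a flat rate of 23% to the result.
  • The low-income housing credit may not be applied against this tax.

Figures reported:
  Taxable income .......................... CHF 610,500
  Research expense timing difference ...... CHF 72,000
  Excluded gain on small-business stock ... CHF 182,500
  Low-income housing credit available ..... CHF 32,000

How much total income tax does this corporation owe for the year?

CHF 188,830

Regular income tax:
  CHF 366,000 × 9% = CHF 32,940
  CHF 244,500 × 18% = CHF 44,010
  → CHF 76,950
  Less low-income housing credit CHF 32,000 → CHF 44,950

Alternative minimum tax:
  Adjusted income: CHF 610,500 + CHF 72,000 + CHF 182,500 = CHF 865,000
  Exemption: CHF 102,000 − 25% × (CHF 865,000 − CHF 633,000) = CHF 102,000 − CHF 58,000 = CHF 44,000
  Base: CHF 865,000 − CHF 44,000 = CHF 821,000
  CHF 821,000 × 23% = CHF 188,830

CHF 188,830 > CHF 44,950, so the alternative minimum tax is the binding amount.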